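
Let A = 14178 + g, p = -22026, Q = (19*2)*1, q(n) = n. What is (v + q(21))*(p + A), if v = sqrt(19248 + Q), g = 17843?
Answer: 209895 + 9995*sqrt(19286) ≈ 1.5979e+6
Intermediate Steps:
Q = 38 (Q = 38*1 = 38)
A = 32021 (A = 14178 + 17843 = 32021)
v = sqrt(19286) (v = sqrt(19248 + 38) = sqrt(19286) ≈ 138.87)
(v + q(21))*(p + A) = (sqrt(19286) + 21)*(-22026 + 32021) = (21 + sqrt(19286))*9995 = 209895 + 9995*sqrt(19286)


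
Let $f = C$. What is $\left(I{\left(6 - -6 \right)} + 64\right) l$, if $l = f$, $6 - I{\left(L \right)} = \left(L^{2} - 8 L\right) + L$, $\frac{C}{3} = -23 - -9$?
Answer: $-420$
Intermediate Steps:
$C = -42$ ($C = 3 \left(-23 - -9\right) = 3 \left(-23 + 9\right) = 3 \left(-14\right) = -42$)
$f = -42$
$I{\left(L \right)} = 6 - L^{2} + 7 L$ ($I{\left(L \right)} = 6 - \left(\left(L^{2} - 8 L\right) + L\right) = 6 - \left(L^{2} - 7 L\right) = 6 - L^{2} + 7 L$)
$l = -42$
$\left(I{\left(6 - -6 \right)} + 64\right) l = \left(\left(6 - \left(6 - -6\right)^{2} + 7 \left(6 - -6\right)\right) + 64\right) \left(-42\right) = \left(\left(6 - \left(6 + 6\right)^{2} + 7 \left(6 + 6\right)\right) + 64\right) \left(-42\right) = \left(\left(6 - 12^{2} + 7 \cdot 12\right) + 64\right) \left(-42\right) = \left(\left(6 - 144 + 84\right) + 64\right) \left(-42\right) = \left(-54 + 64\right) \left(-42\right) = 10 \left(-42\right) = -420$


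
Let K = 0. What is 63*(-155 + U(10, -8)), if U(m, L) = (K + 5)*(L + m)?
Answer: -9135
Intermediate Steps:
U(m, L) = 5*L + 5*m (U(m, L) = (0 + 5)*(L + m) = 5*(L + m) = 5*L + 5*m)
63*(-155 + U(10, -8)) = 63*(-155 + (5*(-8) + 5*10)) = 63*(-155 + (-40 + 50)) = 63*(-155 + 10) = 63*(-145) = -9135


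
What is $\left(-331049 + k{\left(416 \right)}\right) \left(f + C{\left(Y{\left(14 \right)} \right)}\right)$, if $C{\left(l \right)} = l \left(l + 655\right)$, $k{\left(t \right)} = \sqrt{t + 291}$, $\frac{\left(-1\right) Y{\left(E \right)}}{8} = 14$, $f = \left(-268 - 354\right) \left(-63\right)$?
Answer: $7160589870 - 21630 \sqrt{707} \approx 7.16 \cdot 10^{9}$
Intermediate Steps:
$f = 39186$ ($f = \left(-622\right) \left(-63\right) = 39186$)
$Y{\left(E \right)} = -112$ ($Y{\left(E \right)} = \left(-8\right) 14 = -112$)
$k{\left(t \right)} = \sqrt{291 + t}$
$C{\left(l \right)} = l \left(655 + l\right)$
$\left(-331049 + k{\left(416 \right)}\right) \left(f + C{\left(Y{\left(14 \right)} \right)}\right) = \left(-331049 + \sqrt{291 + 416}\right) \left(39186 - 112 \left(655 - 112\right)\right) = \left(-331049 + \sqrt{707}\right) \left(39186 - 60816\right) = \left(-331049 + \sqrt{707}\right) \left(-21630\right) = 7160589870 - 21630 \sqrt{707}$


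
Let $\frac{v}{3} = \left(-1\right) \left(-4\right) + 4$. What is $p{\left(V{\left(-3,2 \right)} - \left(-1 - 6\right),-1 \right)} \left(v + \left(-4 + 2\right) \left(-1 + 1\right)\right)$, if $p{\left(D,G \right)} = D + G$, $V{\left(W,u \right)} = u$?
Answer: $192$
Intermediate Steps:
$v = 24$ ($v = 3 \left(\left(-1\right) \left(-4\right) + 4\right) = 3 \left(4 + 4\right) = 3 \cdot 8 = 24$)
$p{\left(V{\left(-3,2 \right)} - \left(-1 - 6\right),-1 \right)} \left(v + \left(-4 + 2\right) \left(-1 + 1\right)\right) = \left(\left(2 - \left(-1 - 6\right)\right) - 1\right) \left(24 + \left(-4 + 2\right) \left(-1 + 1\right)\right) = \left(\left(2 - \left(-1 - 6\right)\right) - 1\right) \left(24 - 0\right) = \left(\left(2 - -7\right) - 1\right) \left(24 + 0\right) = \left(\left(2 + 7\right) - 1\right) 24 = \left(9 - 1\right) 24 = 8 \cdot 24 = 192$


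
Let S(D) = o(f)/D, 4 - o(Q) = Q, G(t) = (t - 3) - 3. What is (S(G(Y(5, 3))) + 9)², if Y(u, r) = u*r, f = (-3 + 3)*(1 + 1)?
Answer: 7225/81 ≈ 89.198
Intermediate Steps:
f = 0 (f = 0*2 = 0)
Y(u, r) = r*u
G(t) = -6 + t (G(t) = (-3 + t) - 3 = -6 + t)
o(Q) = 4 - Q
S(D) = 4/D (S(D) = (4 - 1*0)/D = (4 + 0)/D = 4/D)
(S(G(Y(5, 3))) + 9)² = (4/(-6 + 3*5) + 9)² = (4/(-6 + 15) + 9)² = (4/9 + 9)² = (85/9)² = 7225/81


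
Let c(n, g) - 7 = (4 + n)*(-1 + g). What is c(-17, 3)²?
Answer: 361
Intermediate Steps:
c(n, g) = 7 + (-1 + g)*(4 + n) (c(n, g) = 7 + (4 + n)*(-1 + g) = 7 + (-1 + g)*(4 + n))
c(-17, 3)² = (3 - 1*(-17) + 4*3 + 3*(-17))² = (3 + 17 + 12 - 51)² = (-19)² = 361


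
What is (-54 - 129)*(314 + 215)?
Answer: -96807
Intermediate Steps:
(-54 - 129)*(314 + 215) = -183*529 = -96807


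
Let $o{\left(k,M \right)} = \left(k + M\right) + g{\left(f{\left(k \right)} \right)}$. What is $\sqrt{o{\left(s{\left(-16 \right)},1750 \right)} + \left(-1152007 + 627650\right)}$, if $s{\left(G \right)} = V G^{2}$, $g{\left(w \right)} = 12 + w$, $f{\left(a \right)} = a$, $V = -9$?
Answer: $i \sqrt{527203} \approx 726.09 i$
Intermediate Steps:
$s{\left(G \right)} = - 9 G^{2}$
$o{\left(k,M \right)} = 12 + M + 2 k$ ($o{\left(k,M \right)} = \left(k + M\right) + \left(12 + k\right) = \left(M + k\right) + \left(12 + k\right) = 12 + M + 2 k$)
$\sqrt{o{\left(s{\left(-16 \right)},1750 \right)} + \left(-1152007 + 627650\right)} = \sqrt{\left(12 + 1750 + 2 \left(- 9 \left(-16\right)^{2}\right)\right) + \left(-1152007 + 627650\right)} = \sqrt{\left(12 + 1750 + 2 \left(\left(-9\right) 256\right)\right) - 524357} = \sqrt{\left(12 + 1750 + 2 \left(-2304\right)\right) - 524357} = \sqrt{\left(12 + 1750 - 4608\right) - 524357} = \sqrt{-2846 - 524357} = \sqrt{-527203} = i \sqrt{527203}$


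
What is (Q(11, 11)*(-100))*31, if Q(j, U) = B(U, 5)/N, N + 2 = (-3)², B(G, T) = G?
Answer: -34100/7 ≈ -4871.4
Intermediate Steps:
N = 7 (N = -2 + (-3)² = -2 + 9 = 7)
Q(j, U) = U/7
(Q(11, 11)*(-100))*31 = (((⅐)*11)*(-100))*31 = ((11/7)*(-100))*31 = -1100/7*31 = -34100/7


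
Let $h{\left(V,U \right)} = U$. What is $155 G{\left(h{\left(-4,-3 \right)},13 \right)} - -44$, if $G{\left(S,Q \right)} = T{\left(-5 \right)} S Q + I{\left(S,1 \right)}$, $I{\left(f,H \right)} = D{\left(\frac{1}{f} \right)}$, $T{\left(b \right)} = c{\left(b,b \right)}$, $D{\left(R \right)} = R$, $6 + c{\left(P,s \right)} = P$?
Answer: $\frac{199462}{3} \approx 66487.0$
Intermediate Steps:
$c{\left(P,s \right)} = -6 + P$
$T{\left(b \right)} = -6 + b$
$I{\left(f,H \right)} = \frac{1}{f}$
$G{\left(S,Q \right)} = \frac{1}{S} - 11 Q S$ ($G{\left(S,Q \right)} = \left(-6 - 5\right) S Q + \frac{1}{S} = - 11 S Q + \frac{1}{S} = - 11 Q S + \frac{1}{S} = \frac{1}{S} - 11 Q S$)
$155 G{\left(h{\left(-4,-3 \right)},13 \right)} - -44 = 155 \left(\frac{1}{-3} - 143 \left(-3\right)\right) - -44 = 155 \left(- \frac{1}{3} + 429\right) + 44 = 155 \cdot \frac{1286}{3} + 44 = \frac{199330}{3} + 44 = \frac{199462}{3}$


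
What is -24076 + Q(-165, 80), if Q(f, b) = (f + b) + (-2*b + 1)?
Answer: -24320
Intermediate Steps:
Q(f, b) = 1 + f - b (Q(f, b) = (b + f) + (1 - 2*b) = 1 + f - b)
-24076 + Q(-165, 80) = -24076 + (1 - 165 - 1*80) = -24076 + (1 - 165 - 80) = -24076 - 244 = -24320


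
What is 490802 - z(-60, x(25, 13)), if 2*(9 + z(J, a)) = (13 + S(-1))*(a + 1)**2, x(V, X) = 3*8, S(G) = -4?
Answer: 975997/2 ≈ 4.8800e+5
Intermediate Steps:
x(V, X) = 24
z(J, a) = -9 + 9*(1 + a)**2/2 (z(J, a) = -9 + ((13 - 4)*(a + 1)**2)/2 = -9 + (9*(1 + a)**2)/2 = -9 + 9*(1 + a)**2/2)
490802 - z(-60, x(25, 13)) = 490802 - (-9 + 9*(1 + 24)**2/2) = 490802 - (-9 + (9/2)*25**2) = 490802 - (-9 + (9/2)*625) = 490802 - (-9 + 5625/2) = 490802 - 1*5607/2 = 490802 - 5607/2 = 975997/2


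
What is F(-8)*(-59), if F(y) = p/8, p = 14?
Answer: -413/4 ≈ -103.25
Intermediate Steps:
F(y) = 7/4 (F(y) = 14/8 = 14*(⅛) = 7/4)
F(-8)*(-59) = (7/4)*(-59) = -413/4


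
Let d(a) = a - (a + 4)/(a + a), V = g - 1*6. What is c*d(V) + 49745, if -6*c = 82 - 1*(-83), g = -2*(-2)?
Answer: 199145/4 ≈ 49786.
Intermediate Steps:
g = 4
c = -55/2 (c = -(82 - 1*(-83))/6 = -(82 + 83)/6 = -⅙*165 = -55/2 ≈ -27.500)
V = -2 (V = 4 - 1*6 = 4 - 6 = -2)
d(a) = a - (4 + a)/(2*a)
c*d(V) + 49745 = -55*(-½ - 2 - 2/(-2))/2 + 49745 = -55*(-½ - 2 - 2*(-½))/2 + 49745 = -55*(-½ - 2 + 1)/2 + 49745 = -55/2*(-3/2) + 49745 = 165/4 + 49745 = 199145/4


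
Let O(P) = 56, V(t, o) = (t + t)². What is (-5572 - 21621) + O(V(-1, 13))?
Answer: -27137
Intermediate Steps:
V(t, o) = 4*t² (V(t, o) = (2*t)² = 4*t²)
(-5572 - 21621) + O(V(-1, 13)) = (-5572 - 21621) + 56 = -27193 + 56 = -27137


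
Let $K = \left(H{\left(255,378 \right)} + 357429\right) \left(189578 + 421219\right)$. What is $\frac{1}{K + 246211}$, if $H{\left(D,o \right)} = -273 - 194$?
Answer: $\frac{1}{218031564925} \approx 4.5865 \cdot 10^{-12}$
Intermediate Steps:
$H{\left(D,o \right)} = -467$ ($H{\left(D,o \right)} = -273 - 194 = -467$)
$K = 218031318714$ ($K = \left(-467 + 357429\right) \left(189578 + 421219\right) = 356962 \cdot 610797 = 218031318714$)
$\frac{1}{K + 246211} = \frac{1}{218031318714 + 246211} = \frac{1}{218031564925}$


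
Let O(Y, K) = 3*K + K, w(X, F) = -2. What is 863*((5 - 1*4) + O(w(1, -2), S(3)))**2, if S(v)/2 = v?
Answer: 539375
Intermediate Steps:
S(v) = 2*v
O(Y, K) = 4*K
863*((5 - 1*4) + O(w(1, -2), S(3)))**2 = 863*((5 - 1*4) + 4*(2*3))**2 = 863*((5 - 4) + 4*6)**2 = 863*(1 + 24)**2 = 863*25**2 = 863*625 = 539375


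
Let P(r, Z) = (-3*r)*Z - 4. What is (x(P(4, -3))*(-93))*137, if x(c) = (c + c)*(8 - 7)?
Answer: -815424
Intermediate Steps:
P(r, Z) = -4 - 3*Z*r (P(r, Z) = -3*Z*r - 4 = -4 - 3*Z*r)
x(c) = 2*c (x(c) = (2*c)*1 = 2*c)
(x(P(4, -3))*(-93))*137 = ((2*(-4 - 3*(-3)*4))*(-93))*137 = ((2*(-4 + 36))*(-93))*137 = ((2*32)*(-93))*137 = (64*(-93))*137 = -5952*137 = -815424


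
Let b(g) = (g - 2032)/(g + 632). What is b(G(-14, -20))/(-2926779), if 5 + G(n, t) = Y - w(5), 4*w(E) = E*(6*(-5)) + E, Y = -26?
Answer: 8107/7460359671 ≈ 1.0867e-6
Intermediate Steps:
w(E) = -29*E/4 (w(E) = (E*(6*(-5)) + E)/4 = (E*(-30) + E)/4 = (-30*E + E)/4 = (-29*E)/4 = -29*E/4)
G(n, t) = 21/4 (G(n, t) = -5 + (-26 - (-29)*5/4) = -5 + (-26 - 1*(-145/4)) = -5 + (-26 + 145/4) = -5 + 41/4 = 21/4)
b(g) = (-2032 + g)/(632 + g)
b(G(-14, -20))/(-2926779) = ((-2032 + 21/4)/(632 + 21/4))/(-2926779) = (-8107/4/(2549/4))*(-1/2926779) = ((4/2549)*(-8107/4))*(-1/2926779) = -8107/2549*(-1/2926779) = 8107/7460359671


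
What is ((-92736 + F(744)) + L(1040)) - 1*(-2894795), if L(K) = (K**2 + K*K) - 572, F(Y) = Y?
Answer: 4965431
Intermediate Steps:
L(K) = -572 + 2*K**2 (L(K) = (K**2 + K**2) - 572 = 2*K**2 - 572 = -572 + 2*K**2)
((-92736 + F(744)) + L(1040)) - 1*(-2894795) = ((-92736 + 744) + (-572 + 2*1040**2)) - 1*(-2894795) = (-91992 + (-572 + 2*1081600)) + 2894795 = (-91992 + (-572 + 2163200)) + 2894795 = (-91992 + 2162628) + 2894795 = 2070636 + 2894795 = 4965431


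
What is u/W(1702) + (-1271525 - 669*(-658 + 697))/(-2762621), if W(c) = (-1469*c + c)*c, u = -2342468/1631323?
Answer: 2250460151081215923981/4791223650579730116644 ≈ 0.46970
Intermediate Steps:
u = -2342468/1631323 (u = -2342468*1/1631323 = -2342468/1631323 ≈ -1.4359)
W(c) = -1468*c² (W(c) = (-1468*c)*c = -1468*c²)
u/W(1702) + (-1271525 - 669*(-658 + 697))/(-2762621) = -2342468/(1631323*((-1468*1702²))) + (-1271525 - 669*(-658 + 697))/(-2762621) = -2342468/(1631323*((-1468*2896804))) + (-1271525 - 669*39)*(-1/2762621) = -2342468/1631323/(-4252508272) + (-1271525 - 26091)*(-1/2762621) = -2342468/1631323*(-1/4252508272) - 1297616*(-1/2762621) = 585617/1734303637950964 + 1297616/2762621 = 2250460151081215923981/4791223650579730116644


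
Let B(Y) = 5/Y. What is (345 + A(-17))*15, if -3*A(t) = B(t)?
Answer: 88000/17 ≈ 5176.5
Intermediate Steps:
A(t) = -5/(3*t)
(345 + A(-17))*15 = (345 - 5/3/(-17))*15 = (345 - 5/3*(-1/17))*15 = (345 + 5/51)*15 = (17600/51)*15 = 88000/17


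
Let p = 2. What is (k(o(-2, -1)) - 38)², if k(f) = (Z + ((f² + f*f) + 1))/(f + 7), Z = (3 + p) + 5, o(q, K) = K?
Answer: 46225/36 ≈ 1284.0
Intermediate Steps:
Z = 10 (Z = (3 + 2) + 5 = 5 + 5 = 10)
k(f) = (11 + 2*f²)/(7 + f) (k(f) = (10 + ((f² + f*f) + 1))/(f + 7) = (10 + ((f² + f²) + 1))/(7 + f) = (10 + (2*f² + 1))/(7 + f) = (10 + (1 + 2*f²))/(7 + f) = (11 + 2*f²)/(7 + f))
(k(o(-2, -1)) - 38)² = ((11 + 2*(-1)²)/(7 - 1) - 38)² = ((11 + 2*1)/6 - 38)² = ((11 + 2)/6 - 38)² = ((⅙)*13 - 38)² = (13/6 - 38)² = (-215/6)² = 46225/36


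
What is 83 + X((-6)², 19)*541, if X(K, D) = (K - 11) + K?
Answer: 33084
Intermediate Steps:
X(K, D) = -11 + 2*K (X(K, D) = (-11 + K) + K = -11 + 2*K)
83 + X((-6)², 19)*541 = 83 + (-11 + 2*(-6)²)*541 = 83 + (-11 + 2*36)*541 = 83 + (-11 + 72)*541 = 83 + 61*541 = 83 + 33001 = 33084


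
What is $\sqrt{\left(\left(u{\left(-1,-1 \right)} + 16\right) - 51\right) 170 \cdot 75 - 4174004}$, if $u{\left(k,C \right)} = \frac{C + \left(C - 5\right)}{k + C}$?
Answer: $i \sqrt{4575629} \approx 2139.1 i$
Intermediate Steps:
$u{\left(k,C \right)} = \frac{-5 + 2 C}{C + k}$ ($u{\left(k,C \right)} = \frac{C + \left(-5 + C\right)}{C + k} = \frac{-5 + 2 C}{C + k}$)
$\sqrt{\left(\left(u{\left(-1,-1 \right)} + 16\right) - 51\right) 170 \cdot 75 - 4174004} = \sqrt{\left(\left(\frac{-5 + 2 \left(-1\right)}{-1 - 1} + 16\right) - 51\right) 170 \cdot 75 - 4174004} = \sqrt{\left(\left(\frac{-5 - 2}{-2} + 16\right) - 51\right) 170 \cdot 75 - 4174004} = \sqrt{\left(\left(\left(- \frac{1}{2}\right) \left(-7\right) + 16\right) - 51\right) 170 \cdot 75 - 4174004} = \sqrt{\left(\left(\frac{7}{2} + 16\right) - 51\right) 170 \cdot 75 - 4174004} = \sqrt{\left(\frac{39}{2} - 51\right) 170 \cdot 75 - 4174004} = \sqrt{\left(- \frac{63}{2}\right) 170 \cdot 75 - 4174004} = \sqrt{\left(-5355\right) 75 - 4174004} = \sqrt{-401625 - 4174004} = \sqrt{-4575629} = i \sqrt{4575629}$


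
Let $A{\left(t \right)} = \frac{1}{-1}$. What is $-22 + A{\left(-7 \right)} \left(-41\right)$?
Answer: $19$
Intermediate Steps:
$A{\left(t \right)} = -1$
$-22 + A{\left(-7 \right)} \left(-41\right) = -22 - -41 = -22 + 41 = 19$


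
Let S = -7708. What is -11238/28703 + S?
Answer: -221253962/28703 ≈ -7708.4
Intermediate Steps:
-11238/28703 + S = -11238/28703 - 7708 = -221253962/28703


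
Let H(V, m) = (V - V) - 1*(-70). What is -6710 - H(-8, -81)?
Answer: -6780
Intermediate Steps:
H(V, m) = 70 (H(V, m) = 0 + 70 = 70)
-6710 - H(-8, -81) = -6710 - 1*70 = -6710 - 70 = -6780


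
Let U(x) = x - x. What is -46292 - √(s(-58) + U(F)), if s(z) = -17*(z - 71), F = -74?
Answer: -46292 - √2193 ≈ -46339.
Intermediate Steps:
s(z) = 1207 - 17*z (s(z) = -17*(-71 + z) = 1207 - 17*z)
U(x) = 0
-46292 - √(s(-58) + U(F)) = -46292 - √((1207 - 17*(-58)) + 0) = -46292 - √((1207 + 986) + 0) = -46292 - √(2193 + 0) = -46292 - √2193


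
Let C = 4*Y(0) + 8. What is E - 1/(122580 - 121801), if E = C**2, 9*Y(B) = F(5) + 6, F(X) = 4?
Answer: 9771695/63099 ≈ 154.86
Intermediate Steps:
Y(B) = 10/9 (Y(B) = (4 + 6)/9 = (1/9)*10 = 10/9)
C = 112/9 (C = 4*(10/9) + 8 = 40/9 + 8 = 112/9 ≈ 12.444)
E = 12544/81 (E = (112/9)**2 = 12544/81 ≈ 154.86)
E - 1/(122580 - 121801) = 12544/81 - 1/(122580 - 121801) = 12544/81 - 1/779 = 9771695/63099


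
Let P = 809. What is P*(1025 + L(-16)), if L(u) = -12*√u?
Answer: 829225 - 38832*I ≈ 8.2923e+5 - 38832.0*I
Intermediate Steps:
P*(1025 + L(-16)) = 809*(1025 - 48*I) = 829225 - 38832*I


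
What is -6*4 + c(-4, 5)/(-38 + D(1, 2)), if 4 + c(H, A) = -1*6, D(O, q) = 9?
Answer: -686/29 ≈ -23.655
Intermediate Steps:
c(H, A) = -10 (c(H, A) = -4 - 1*6 = -4 - 6 = -10)
-6*4 + c(-4, 5)/(-38 + D(1, 2)) = -6*4 - 10/(-38 + 9) = -24 - 10/(-29) = -24 - 1/29*(-10) = -24 + 10/29 = -686/29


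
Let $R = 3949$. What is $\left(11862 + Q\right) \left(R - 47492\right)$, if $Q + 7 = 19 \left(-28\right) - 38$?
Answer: $-491382755$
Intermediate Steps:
$Q = -577$ ($Q = -7 + \left(19 \left(-28\right) - 38\right) = -7 - 570 = -577$)
$\left(11862 + Q\right) \left(R - 47492\right) = \left(11862 - 577\right) \left(3949 - 47492\right) = 11285 \left(-43543\right) = -491382755$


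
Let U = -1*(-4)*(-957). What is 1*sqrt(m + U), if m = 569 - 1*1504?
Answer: I*sqrt(4763) ≈ 69.015*I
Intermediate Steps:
U = -3828 (U = 4*(-957) = -3828)
m = -935 (m = 569 - 1504 = -935)
1*sqrt(m + U) = 1*sqrt(-935 - 3828) = 1*sqrt(-4763) = 1*(I*sqrt(4763)) = I*sqrt(4763)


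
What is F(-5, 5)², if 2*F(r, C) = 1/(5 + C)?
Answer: 1/400 ≈ 0.0025000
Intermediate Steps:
F(r, C) = 1/(2*(5 + C))
F(-5, 5)² = (1/(2*(5 + 5)))² = ((½)/10)² = ((½)*(⅒))² = (1/20)² = 1/400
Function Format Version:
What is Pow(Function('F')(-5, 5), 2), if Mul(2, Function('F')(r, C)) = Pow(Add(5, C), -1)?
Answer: Rational(1, 400) ≈ 0.0025000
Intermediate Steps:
Function('F')(r, C) = Mul(Rational(1, 2), Pow(Add(5, C), -1))
Pow(Function('F')(-5, 5), 2) = Pow(Mul(Rational(1, 2), Pow(Add(5, 5), -1)), 2) = Pow(Mul(Rational(1, 2), Pow(10, -1)), 2) = Pow(Mul(Rational(1, 2), Rational(1, 10)), 2) = Pow(Rational(1, 20), 2) = Rational(1, 400)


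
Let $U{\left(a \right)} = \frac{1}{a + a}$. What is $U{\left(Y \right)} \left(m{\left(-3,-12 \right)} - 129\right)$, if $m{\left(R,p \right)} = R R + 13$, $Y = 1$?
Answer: $- \frac{107}{2} \approx -53.5$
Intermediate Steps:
$m{\left(R,p \right)} = 13 + R^{2}$ ($m{\left(R,p \right)} = R^{2} + 13 = 13 + R^{2}$)
$U{\left(a \right)} = \frac{1}{2 a}$
$U{\left(Y \right)} \left(m{\left(-3,-12 \right)} - 129\right) = \frac{1}{2 \cdot 1} \left(\left(13 + \left(-3\right)^{2}\right) - 129\right) = \frac{1}{2} \cdot 1 \left(\left(13 + 9\right) - 129\right) = \frac{22 - 129}{2} = \frac{1}{2} \left(-107\right) = - \frac{107}{2}$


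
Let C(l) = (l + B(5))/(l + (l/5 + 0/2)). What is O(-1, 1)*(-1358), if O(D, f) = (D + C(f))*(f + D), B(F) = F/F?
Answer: 0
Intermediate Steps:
B(F) = 1
C(l) = 5*(1 + l)/(6*l) (C(l) = (l + 1)/(l + (l/5 + 0/2)) = (1 + l)/(l + (l*(1/5) + 0*(1/2))) = (1 + l)/(l + (l/5 + 0)) = (1 + l)/(l + l/5) = (1 + l)/((6*l/5)) = (1 + l)*(5/(6*l)) = 5*(1 + l)/(6*l))
O(D, f) = (D + f)*(D + 5*(1 + f)/(6*f)) (O(D, f) = (D + 5*(1 + f)/(6*f))*(f + D) = (D + 5*(1 + f)/(6*f))*(D + f) = (D + f)*(D + 5*(1 + f)/(6*f)))
O(-1, 1)*(-1358) = ((1/6)*(1*(5 + 5*1 + 6*(-1)**2 + 6*(-1)*1) + 5*(-1)*(1 + 1))/1)*(-1358) = ((1/6)*1*(1*(5 + 5 + 6*1 - 6) + 5*(-1)*2))*(-1358) = ((1/6)*1*(1*(5 + 5 + 6 - 6) - 10))*(-1358) = ((1/6)*1*(1*10 - 10))*(-1358) = ((1/6)*1*(10 - 10))*(-1358) = ((1/6)*1*0)*(-1358) = 0*(-1358) = 0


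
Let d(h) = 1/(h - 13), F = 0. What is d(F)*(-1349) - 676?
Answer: -7439/13 ≈ -572.23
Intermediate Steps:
d(h) = 1/(-13 + h)
d(F)*(-1349) - 676 = -1349/(-13 + 0) - 676 = -1349/(-13) - 676 = -1/13*(-1349) - 676 = 1349/13 - 676 = -7439/13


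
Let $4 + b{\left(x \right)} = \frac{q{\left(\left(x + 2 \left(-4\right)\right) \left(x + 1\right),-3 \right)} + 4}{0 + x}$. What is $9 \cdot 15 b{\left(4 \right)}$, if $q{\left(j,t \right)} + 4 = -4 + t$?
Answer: $- \frac{3105}{4} \approx -776.25$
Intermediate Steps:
$q{\left(j,t \right)} = -8 + t$ ($q{\left(j,t \right)} = -4 + \left(-4 + t\right) = -8 + t$)
$b{\left(x \right)} = -4 - \frac{7}{x}$ ($b{\left(x \right)} = -4 + \frac{\left(-8 - 3\right) + 4}{0 + x} = -4 + \frac{-11 + 4}{x} = -4 - \frac{7}{x}$)
$9 \cdot 15 b{\left(4 \right)} = 9 \cdot 15 \left(-4 - \frac{7}{4}\right) = 135 \left(-4 - \frac{7}{4}\right) = 135 \left(- \frac{23}{4}\right) = - \frac{3105}{4}$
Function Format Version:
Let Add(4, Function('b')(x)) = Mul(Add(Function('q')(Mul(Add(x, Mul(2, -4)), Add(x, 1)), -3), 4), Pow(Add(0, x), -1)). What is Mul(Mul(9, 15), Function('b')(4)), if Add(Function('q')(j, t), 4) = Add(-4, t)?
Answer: Rational(-3105, 4) ≈ -776.25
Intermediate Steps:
Function('q')(j, t) = Add(-8, t) (Function('q')(j, t) = Add(-4, Add(-4, t)) = Add(-8, t))
Function('b')(x) = Add(-4, Mul(-7, Pow(x, -1))) (Function('b')(x) = Add(-4, Mul(Add(Add(-8, -3), 4), Pow(Add(0, x), -1))) = Add(-4, Mul(Add(-11, 4), Pow(x, -1))) = Add(-4, Mul(-7, Pow(x, -1))))
Mul(Mul(9, 15), Function('b')(4)) = Mul(Mul(9, 15), Add(-4, Mul(-7, Pow(4, -1)))) = Mul(135, Add(-4, Mul(-7, Rational(1, 4)))) = Mul(135, Add(-4, Rational(-7, 4))) = Mul(135, Rational(-23, 4)) = Rational(-3105, 4)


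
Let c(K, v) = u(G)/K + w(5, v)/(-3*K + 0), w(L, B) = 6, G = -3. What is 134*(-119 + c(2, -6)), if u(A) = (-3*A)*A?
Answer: -17889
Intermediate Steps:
u(A) = -3*A²
c(K, v) = -29/K (c(K, v) = (-3*(-3)²)/K + 6/(-3*K + 0) = (-3*9)/K + 6/((-3*K)) = -27/K + 6*(-1/(3*K)) = -27/K - 2/K = -29/K)
134*(-119 + c(2, -6)) = 134*(-119 - 29/2) = 134*(-267/2) = -17889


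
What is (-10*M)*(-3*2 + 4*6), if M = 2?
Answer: -360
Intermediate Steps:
(-10*M)*(-3*2 + 4*6) = (-10*2)*(-3*2 + 4*6) = -20*(-6 + 24) = -20*18 = -360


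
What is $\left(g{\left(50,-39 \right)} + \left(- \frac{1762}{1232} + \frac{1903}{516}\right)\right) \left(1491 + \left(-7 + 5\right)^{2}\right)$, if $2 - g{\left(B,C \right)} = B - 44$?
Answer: $- \frac{206972285}{79464} \approx -2604.6$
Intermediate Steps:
$g{\left(B,C \right)} = 46 - B$ ($g{\left(B,C \right)} = 2 - \left(B - 44\right) = 2 - \left(-44 + B\right) = 46 - B$)
$\left(g{\left(50,-39 \right)} + \left(- \frac{1762}{1232} + \frac{1903}{516}\right)\right) \left(1491 + \left(-7 + 5\right)^{2}\right) = \left(\left(46 - 50\right) + \left(- \frac{1762}{1232} + \frac{1903}{516}\right)\right) \left(1491 + \left(-7 + 5\right)^{2}\right) = \left(\left(46 - 50\right) + \left(\left(-1762\right) \frac{1}{1232} + 1903 \cdot \frac{1}{516}\right)\right) \left(1491 + \left(-2\right)^{2}\right) = \left(-4 + \left(- \frac{881}{616} + \frac{1903}{516}\right)\right) \left(1491 + 4\right) = \left(-4 + \frac{179413}{79464}\right) 1495 = \left(- \frac{138443}{79464}\right) 1495 = - \frac{206972285}{79464}$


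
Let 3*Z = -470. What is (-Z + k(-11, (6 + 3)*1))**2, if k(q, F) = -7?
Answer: 201601/9 ≈ 22400.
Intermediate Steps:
Z = -470/3 (Z = (1/3)*(-470) = -470/3 ≈ -156.67)
(-Z + k(-11, (6 + 3)*1))**2 = (-1*(-470/3) - 7)**2 = (470/3 - 7)**2 = (449/3)**2 = 201601/9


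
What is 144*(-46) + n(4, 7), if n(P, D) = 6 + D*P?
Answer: -6590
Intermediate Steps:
144*(-46) + n(4, 7) = 144*(-46) + (6 + 7*4) = -6624 + (6 + 28) = -6624 + 34 = -6590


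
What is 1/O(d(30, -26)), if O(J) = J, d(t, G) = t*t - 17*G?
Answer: 1/1342 ≈ 0.00074516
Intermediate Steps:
d(t, G) = t**2 - 17*G
1/O(d(30, -26)) = 1/(30**2 - 17*(-26)) = 1/(900 + 442) = 1/1342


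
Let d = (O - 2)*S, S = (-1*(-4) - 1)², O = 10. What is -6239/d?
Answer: -6239/72 ≈ -86.653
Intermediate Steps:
S = 9 (S = (4 - 1)² = 3² = 9)
d = 72 (d = (10 - 2)*9 = 8*9 = 72)
-6239/d = -6239/72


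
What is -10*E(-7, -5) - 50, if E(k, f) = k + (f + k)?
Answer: 140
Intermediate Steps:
E(k, f) = f + 2*k
-10*E(-7, -5) - 50 = -10*(-5 + 2*(-7)) - 50 = -10*(-5 - 14) - 50 = -10*(-19) - 50 = 190 - 50 = 140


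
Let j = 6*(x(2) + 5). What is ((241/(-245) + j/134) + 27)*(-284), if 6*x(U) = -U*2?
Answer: -122189012/16415 ≈ -7443.7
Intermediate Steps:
x(U) = -U/3 (x(U) = (-U*2)/6 = (-2*U)/6 = -U/3)
j = 26 (j = 6*(-⅓*2 + 5) = 6*(-⅔ + 5) = 6*(13/3) = 26)
((241/(-245) + j/134) + 27)*(-284) = ((241/(-245) + 26/134) + 27)*(-284) = ((241*(-1/245) + 26*(1/134)) + 27)*(-284) = ((-241/245 + 13/67) + 27)*(-284) = (-12962/16415 + 27)*(-284) = (430243/16415)*(-284) = -122189012/16415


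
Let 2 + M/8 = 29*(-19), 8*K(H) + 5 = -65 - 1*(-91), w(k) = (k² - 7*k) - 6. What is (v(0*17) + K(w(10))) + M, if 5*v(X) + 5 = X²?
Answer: -35379/8 ≈ -4422.4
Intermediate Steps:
w(k) = -6 + k² - 7*k
K(H) = 21/8 (K(H) = -5/8 + (-65 - 1*(-91))/8 = -5/8 + (-65 + 91)/8 = -5/8 + (⅛)*26 = -5/8 + 13/4 = 21/8)
v(X) = -1 + X²/5
M = -4424 (M = -16 + 8*(29*(-19)) = -16 + 8*(-551) = -16 - 4408 = -4424)
(v(0*17) + K(w(10))) + M = ((-1 + (0*17)²/5) + 21/8) - 4424 = ((-1 + (⅕)*0²) + 21/8) - 4424 = ((-1 + (⅕)*0) + 21/8) - 4424 = ((-1 + 0) + 21/8) - 4424 = (-1 + 21/8) - 4424 = 13/8 - 4424 = -35379/8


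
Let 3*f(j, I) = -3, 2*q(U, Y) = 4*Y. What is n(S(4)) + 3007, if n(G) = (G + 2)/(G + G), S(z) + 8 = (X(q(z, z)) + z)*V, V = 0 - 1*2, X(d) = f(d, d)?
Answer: 21052/7 ≈ 3007.4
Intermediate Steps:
q(U, Y) = 2*Y (q(U, Y) = (4*Y)/2 = 2*Y)
f(j, I) = -1 (f(j, I) = (⅓)*(-3) = -1)
X(d) = -1
V = -2 (V = 0 - 2 = -2)
S(z) = -6 - 2*z (S(z) = -8 + (-1 + z)*(-2) = -8 + (2 - 2*z) = -6 - 2*z)
n(G) = (2 + G)/(2*G) (n(G) = (2 + G)/((2*G)) = (2 + G)*(1/(2*G)) = (2 + G)/(2*G))
n(S(4)) + 3007 = (2 + (-6 - 2*4))/(2*(-6 - 2*4)) + 3007 = (2 + (-6 - 8))/(2*(-6 - 8)) + 3007 = (½)*(2 - 14)/(-14) + 3007 = (½)*(-1/14)*(-12) + 3007 = 3/7 + 3007 = 21052/7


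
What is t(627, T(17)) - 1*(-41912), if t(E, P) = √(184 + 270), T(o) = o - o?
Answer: 41912 + √454 ≈ 41933.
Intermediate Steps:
T(o) = 0
t(E, P) = √454
t(627, T(17)) - 1*(-41912) = √454 - 1*(-41912) = √454 + 41912 = 41912 + √454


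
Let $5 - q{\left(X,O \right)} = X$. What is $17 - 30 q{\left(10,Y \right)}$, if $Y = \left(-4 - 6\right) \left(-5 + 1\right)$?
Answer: $167$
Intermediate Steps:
$Y = 40$ ($Y = \left(-10\right) \left(-4\right) = 40$)
$q{\left(X,O \right)} = 5 - X$
$17 - 30 q{\left(10,Y \right)} = 17 - 30 \left(5 - 10\right) = 17 - -150 = 17 + 150 = 167$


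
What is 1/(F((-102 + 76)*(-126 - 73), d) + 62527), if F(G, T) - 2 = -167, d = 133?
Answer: 1/62362 ≈ 1.6035e-5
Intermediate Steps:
F(G, T) = -165 (F(G, T) = 2 - 167 = -165)
1/(F((-102 + 76)*(-126 - 73), d) + 62527) = 1/(-165 + 62527) = 1/62362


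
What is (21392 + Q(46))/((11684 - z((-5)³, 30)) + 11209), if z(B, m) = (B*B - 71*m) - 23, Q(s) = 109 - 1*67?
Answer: 21434/9421 ≈ 2.2751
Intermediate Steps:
Q(s) = 42 (Q(s) = 109 - 67 = 42)
z(B, m) = -23 + B² - 71*m (z(B, m) = (B² - 71*m) - 23 = -23 + B² - 71*m)
(21392 + Q(46))/((11684 - z((-5)³, 30)) + 11209) = (21392 + 42)/((11684 - (-23 + ((-5)³)² - 71*30)) + 11209) = 21434/((11684 - (-23 + (-125)² - 2130)) + 11209) = 21434/((11684 - (-23 + 15625 - 2130)) + 11209) = 21434/((11684 - 1*13472) + 11209) = 21434/((11684 - 13472) + 11209) = 21434/(-1788 + 11209) = 21434/9421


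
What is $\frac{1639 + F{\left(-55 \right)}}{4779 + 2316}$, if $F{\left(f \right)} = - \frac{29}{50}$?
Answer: $\frac{27307}{118250} \approx 0.23093$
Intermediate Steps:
$F{\left(f \right)} = - \frac{29}{50}$ ($F{\left(f \right)} = \left(-29\right) \frac{1}{50} = - \frac{29}{50}$)
$\frac{1639 + F{\left(-55 \right)}}{4779 + 2316} = \frac{1639 - \frac{29}{50}}{4779 + 2316} = \frac{81921}{50 \cdot 7095} = \frac{81921}{50} \cdot \frac{1}{7095} = \frac{27307}{118250}$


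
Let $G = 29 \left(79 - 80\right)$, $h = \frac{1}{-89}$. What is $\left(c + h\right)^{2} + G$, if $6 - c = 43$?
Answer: $\frac{10620727}{7921} \approx 1340.8$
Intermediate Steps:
$c = -37$ ($c = 6 - 43 = -37$)
$h = - \frac{1}{89} \approx -0.011236$
$G = -29$ ($G = 29 \left(-1\right) = -29$)
$\left(c + h\right)^{2} + G = \left(-37 - \frac{1}{89}\right)^{2} - 29 = \left(- \frac{3294}{89}\right)^{2} - 29 = \frac{10850436}{7921} - 29 = \frac{10620727}{7921}$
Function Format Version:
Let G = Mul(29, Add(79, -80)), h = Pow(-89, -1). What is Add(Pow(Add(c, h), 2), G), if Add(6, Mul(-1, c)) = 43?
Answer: Rational(10620727, 7921) ≈ 1340.8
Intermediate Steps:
c = -37 (c = Add(6, Mul(-1, 43)) = Add(6, -43) = -37)
h = Rational(-1, 89) ≈ -0.011236
G = -29 (G = Mul(29, -1) = -29)
Add(Pow(Add(c, h), 2), G) = Add(Pow(Add(-37, Rational(-1, 89)), 2), -29) = Add(Pow(Rational(-3294, 89), 2), -29) = Add(Rational(10850436, 7921), -29) = Rational(10620727, 7921)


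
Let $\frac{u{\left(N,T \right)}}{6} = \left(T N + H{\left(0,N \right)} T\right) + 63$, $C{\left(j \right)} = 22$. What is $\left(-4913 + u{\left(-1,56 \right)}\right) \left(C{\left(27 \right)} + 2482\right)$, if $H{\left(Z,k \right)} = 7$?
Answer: $-6307576$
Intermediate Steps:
$u{\left(N,T \right)} = 378 + 42 T + 6 N T$ ($u{\left(N,T \right)} = 6 \left(\left(T N + 7 T\right) + 63\right) = 6 \left(\left(N T + 7 T\right) + 63\right) = 6 \left(\left(7 T + N T\right) + 63\right) = 6 \left(63 + 7 T + N T\right) = 378 + 42 T + 6 N T$)
$\left(-4913 + u{\left(-1,56 \right)}\right) \left(C{\left(27 \right)} + 2482\right) = \left(-4913 + \left(378 + 42 \cdot 56 + 6 \left(-1\right) 56\right)\right) \left(22 + 2482\right) = \left(-4913 + \left(378 + 2352 - 336\right)\right) 2504 = \left(-4913 + 2394\right) 2504 = \left(-2519\right) 2504 = -6307576$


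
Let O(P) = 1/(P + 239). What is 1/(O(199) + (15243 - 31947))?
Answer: -438/7316351 ≈ -5.9866e-5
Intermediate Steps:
O(P) = 1/(239 + P)
1/(O(199) + (15243 - 31947)) = 1/(1/(239 + 199) + (15243 - 31947)) = 1/(1/438 - 16704) = 1/(-7316351/438) = -438/7316351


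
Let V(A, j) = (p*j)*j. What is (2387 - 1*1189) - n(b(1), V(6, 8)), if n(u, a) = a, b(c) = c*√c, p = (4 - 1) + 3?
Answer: 814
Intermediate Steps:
p = 6 (p = 3 + 3 = 6)
b(c) = c^(3/2)
V(A, j) = 6*j² (V(A, j) = (6*j)*j = 6*j²)
(2387 - 1*1189) - n(b(1), V(6, 8)) = (2387 - 1*1189) - 6*8² = (2387 - 1189) - 6*64 = 1198 - 1*384 = 1198 - 384 = 814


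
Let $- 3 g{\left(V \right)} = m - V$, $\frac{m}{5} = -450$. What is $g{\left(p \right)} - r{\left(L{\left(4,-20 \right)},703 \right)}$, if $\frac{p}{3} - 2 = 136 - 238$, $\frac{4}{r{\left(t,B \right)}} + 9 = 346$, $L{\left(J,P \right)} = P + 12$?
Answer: $\frac{219046}{337} \approx 649.99$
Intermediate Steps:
$L{\left(J,P \right)} = 12 + P$
$m = -2250$ ($m = 5 \left(-450\right) = -2250$)
$r{\left(t,B \right)} = \frac{4}{337}$ ($r{\left(t,B \right)} = \frac{4}{-9 + 346} = \frac{4}{337}$)
$p = -300$ ($p = 6 + 3 \left(136 - 238\right) = 6 + 3 \left(-102\right) = 6 - 306 = -300$)
$g{\left(V \right)} = 750 + \frac{V}{3}$ ($g{\left(V \right)} = - \frac{-2250 - V}{3} = 750 + \frac{V}{3}$)
$g{\left(p \right)} - r{\left(L{\left(4,-20 \right)},703 \right)} = \left(750 + \frac{1}{3} \left(-300\right)\right) - \frac{4}{337} = \left(750 - 100\right) - \frac{4}{337} = 650 - \frac{4}{337} = \frac{219046}{337}$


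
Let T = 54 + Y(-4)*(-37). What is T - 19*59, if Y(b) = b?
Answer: -919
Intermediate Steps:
T = 202 (T = 54 - 4*(-37) = 54 + 148 = 202)
T - 19*59 = 202 - 19*59 = 202 - 1*1121 = 202 - 1121 = -919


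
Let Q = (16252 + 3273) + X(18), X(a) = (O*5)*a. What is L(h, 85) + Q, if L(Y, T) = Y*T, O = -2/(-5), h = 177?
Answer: 34606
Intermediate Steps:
O = 2/5 (O = -2*(-1/5) = 2/5 ≈ 0.40000)
X(a) = 2*a (X(a) = ((2/5)*5)*a = 2*a)
Q = 19561 (Q = (16252 + 3273) + 2*18 = 19525 + 36 = 19561)
L(Y, T) = T*Y
L(h, 85) + Q = 85*177 + 19561 = 15045 + 19561 = 34606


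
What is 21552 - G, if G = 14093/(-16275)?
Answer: 350772893/16275 ≈ 21553.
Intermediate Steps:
G = -14093/16275 (G = 14093*(-1/16275) = -14093/16275 ≈ -0.86593)
21552 - G = 21552 - 1*(-14093/16275) = 21552 + 14093/16275 = 350772893/16275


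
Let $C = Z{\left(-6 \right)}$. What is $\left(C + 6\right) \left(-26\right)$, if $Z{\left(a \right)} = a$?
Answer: $0$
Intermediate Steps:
$C = -6$
$\left(C + 6\right) \left(-26\right) = \left(-6 + 6\right) \left(-26\right) = 0 \left(-26\right) = 0$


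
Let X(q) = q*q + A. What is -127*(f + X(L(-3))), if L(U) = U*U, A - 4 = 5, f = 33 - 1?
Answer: -15494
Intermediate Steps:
f = 32
A = 9 (A = 4 + 5 = 9)
L(U) = U²
X(q) = 9 + q² (X(q) = q*q + 9 = q² + 9 = 9 + q²)
-127*(f + X(L(-3))) = -127*(32 + (9 + ((-3)²)²)) = -127*(32 + (9 + 9²)) = -127*(32 + (9 + 81)) = -127*(32 + 90) = -127*122 = -15494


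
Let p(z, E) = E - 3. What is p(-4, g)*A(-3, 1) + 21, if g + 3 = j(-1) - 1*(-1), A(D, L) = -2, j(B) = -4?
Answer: 39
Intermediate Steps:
g = -6 (g = -3 + (-4 - 1*(-1)) = -3 + (-4 + 1) = -3 - 3 = -6)
p(z, E) = -3 + E
p(-4, g)*A(-3, 1) + 21 = (-3 - 6)*(-2) + 21 = -9*(-2) + 21 = 18 + 21 = 39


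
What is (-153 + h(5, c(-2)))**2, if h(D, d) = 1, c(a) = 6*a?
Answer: 23104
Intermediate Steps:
(-153 + h(5, c(-2)))**2 = (-153 + 1)**2 = (-152)**2 = 23104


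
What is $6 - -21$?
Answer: $27$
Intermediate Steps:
$6 - -21 = 6 + 21 = 27$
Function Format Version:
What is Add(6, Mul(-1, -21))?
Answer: 27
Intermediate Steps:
Add(6, Mul(-1, -21)) = Add(6, 21) = 27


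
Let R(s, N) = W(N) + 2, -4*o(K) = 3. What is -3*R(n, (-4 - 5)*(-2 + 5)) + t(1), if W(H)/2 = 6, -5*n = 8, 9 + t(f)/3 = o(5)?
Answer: -285/4 ≈ -71.250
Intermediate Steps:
o(K) = -¾ (o(K) = -¼*3 = -¾)
t(f) = -117/4 (t(f) = -27 + 3*(-¾) = -27 - 9/4 = -117/4)
n = -8/5 (n = -⅕*8 = -8/5 ≈ -1.6000)
W(H) = 12 (W(H) = 2*6 = 12)
R(s, N) = 14 (R(s, N) = 12 + 2 = 14)
-3*R(n, (-4 - 5)*(-2 + 5)) + t(1) = -3*14 - 117/4 = -42 - 117/4 = -285/4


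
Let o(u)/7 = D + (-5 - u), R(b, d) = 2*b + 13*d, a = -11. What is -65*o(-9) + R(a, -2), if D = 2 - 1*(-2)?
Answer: -3688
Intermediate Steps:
D = 4 (D = 2 + 2 = 4)
o(u) = -7 - 7*u (o(u) = 7*(4 + (-5 - u)) = 7*(-1 - u) = -7 - 7*u)
-65*o(-9) + R(a, -2) = -65*(-7 - 7*(-9)) + (2*(-11) + 13*(-2)) = -65*(-7 + 63) + (-22 - 26) = -65*56 - 48 = -3640 - 48 = -3688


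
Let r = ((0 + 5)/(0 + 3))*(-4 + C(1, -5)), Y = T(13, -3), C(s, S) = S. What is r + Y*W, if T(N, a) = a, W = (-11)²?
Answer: -378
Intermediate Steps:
W = 121
Y = -3
r = -15 (r = ((0 + 5)/(0 + 3))*(-4 - 5) = (5/3)*(-9) = -15)
r + Y*W = -15 - 3*121 = -15 - 363 = -378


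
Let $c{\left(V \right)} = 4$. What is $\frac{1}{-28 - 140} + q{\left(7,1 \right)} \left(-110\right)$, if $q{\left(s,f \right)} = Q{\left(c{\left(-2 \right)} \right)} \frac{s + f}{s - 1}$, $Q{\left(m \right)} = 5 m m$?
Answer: $- \frac{657067}{56} \approx -11733.0$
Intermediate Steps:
$Q{\left(m \right)} = 5 m^{2}$
$q{\left(s,f \right)} = \frac{80 \left(f + s\right)}{-1 + s}$ ($q{\left(s,f \right)} = 5 \cdot 4^{2} \frac{s + f}{s - 1} = 5 \cdot 16 \frac{f + s}{-1 + s} = 80 \frac{f + s}{-1 + s} = \frac{80 \left(f + s\right)}{-1 + s}$)
$\frac{1}{-28 - 140} + q{\left(7,1 \right)} \left(-110\right) = \frac{1}{-28 - 140} + \frac{80 \left(1 + 7\right)}{-1 + 7} \left(-110\right) = \frac{1}{-168} + 80 \cdot \frac{1}{6} \cdot 8 \left(-110\right) = - \frac{1}{168} + 80 \cdot \frac{1}{6} \cdot 8 \left(-110\right) = - \frac{1}{168} + \frac{320}{3} \left(-110\right) = - \frac{1}{168} - \frac{35200}{3} = - \frac{657067}{56}$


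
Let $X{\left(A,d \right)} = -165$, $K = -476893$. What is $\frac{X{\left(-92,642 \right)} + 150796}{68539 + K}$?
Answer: $- \frac{150631}{408354} \approx -0.36887$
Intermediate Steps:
$\frac{X{\left(-92,642 \right)} + 150796}{68539 + K} = \frac{-165 + 150796}{68539 - 476893} = \frac{150631}{-408354} = 150631 \left(- \frac{1}{408354}\right) = - \frac{150631}{408354}$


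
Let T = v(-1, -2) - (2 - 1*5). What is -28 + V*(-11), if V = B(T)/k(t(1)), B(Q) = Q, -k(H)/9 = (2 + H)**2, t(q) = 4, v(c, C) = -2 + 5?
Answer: -1501/54 ≈ -27.796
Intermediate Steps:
v(c, C) = 3
k(H) = -9*(2 + H)**2
T = 6 (T = 3 - (2 - 1*5) = 3 - (2 - 5) = 3 - 1*(-3) = 3 + 3 = 6)
V = -1/54 (V = 6/((-9*(2 + 4)**2)) = 6/((-9*6**2)) = 6/((-9*36)) = 6/(-324) = 6*(-1/324) = -1/54 ≈ -0.018519)
-28 + V*(-11) = -28 - 1/54*(-11) = -28 + 11/54 = -1501/54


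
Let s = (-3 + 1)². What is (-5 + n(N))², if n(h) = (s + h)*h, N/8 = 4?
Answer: 1315609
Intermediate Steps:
N = 32 (N = 8*4 = 32)
s = 4 (s = (-2)² = 4)
n(h) = h*(4 + h) (n(h) = (4 + h)*h = h*(4 + h))
(-5 + n(N))² = (-5 + 32*(4 + 32))² = (-5 + 32*36)² = (-5 + 1152)² = 1147² = 1315609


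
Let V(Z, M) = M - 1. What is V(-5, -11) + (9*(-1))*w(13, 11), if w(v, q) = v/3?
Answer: -51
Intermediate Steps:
V(Z, M) = -1 + M
w(v, q) = v/3 (w(v, q) = v*(1/3) = v/3)
V(-5, -11) + (9*(-1))*w(13, 11) = (-1 - 11) + (9*(-1))*((1/3)*13) = -12 - 9*13/3 = -12 - 39 = -51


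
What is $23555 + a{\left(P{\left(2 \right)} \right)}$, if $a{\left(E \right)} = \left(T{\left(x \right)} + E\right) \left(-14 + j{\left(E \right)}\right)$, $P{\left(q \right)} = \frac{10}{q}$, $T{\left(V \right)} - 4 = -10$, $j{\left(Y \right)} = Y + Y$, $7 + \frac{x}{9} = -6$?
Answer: $23559$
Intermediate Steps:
$x = -117$ ($x = -63 + 9 \left(-6\right) = -63 - 54 = -117$)
$j{\left(Y \right)} = 2 Y$
$T{\left(V \right)} = -6$ ($T{\left(V \right)} = 4 - 10 = -6$)
$a{\left(E \right)} = \left(-14 + 2 E\right) \left(-6 + E\right)$ ($a{\left(E \right)} = \left(-6 + E\right) \left(-14 + 2 E\right) = \left(-14 + 2 E\right) \left(-6 + E\right)$)
$23555 + a{\left(P{\left(2 \right)} \right)} = 23555 + \left(84 - 26 \cdot \frac{10}{2} + 2 \left(\frac{10}{2}\right)^{2}\right) = 23555 + \left(84 - 26 \cdot 10 \cdot \frac{1}{2} + 2 \left(10 \cdot \frac{1}{2}\right)^{2}\right) = 23555 + \left(84 - 130 + 2 \cdot 5^{2}\right) = 23555 + \left(84 - 130 + 2 \cdot 25\right) = 23555 + \left(84 - 130 + 50\right) = 23555 + 4 = 23559$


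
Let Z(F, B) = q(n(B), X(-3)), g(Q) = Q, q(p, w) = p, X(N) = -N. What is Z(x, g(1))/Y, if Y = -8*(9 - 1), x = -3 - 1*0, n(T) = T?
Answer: -1/64 ≈ -0.015625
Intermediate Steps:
x = -3 (x = -3 + 0 = -3)
Z(F, B) = B
Y = -64 (Y = -8*8 = -64)
Z(x, g(1))/Y = 1/(-64) = 1*(-1/64) = -1/64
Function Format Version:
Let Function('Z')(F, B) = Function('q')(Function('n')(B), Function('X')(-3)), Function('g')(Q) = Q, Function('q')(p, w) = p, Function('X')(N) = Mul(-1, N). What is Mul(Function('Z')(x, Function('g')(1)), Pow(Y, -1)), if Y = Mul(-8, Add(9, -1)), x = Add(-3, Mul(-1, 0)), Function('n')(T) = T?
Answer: Rational(-1, 64) ≈ -0.015625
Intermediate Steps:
x = -3 (x = Add(-3, 0) = -3)
Function('Z')(F, B) = B
Y = -64 (Y = Mul(-8, 8) = -64)
Mul(Function('Z')(x, Function('g')(1)), Pow(Y, -1)) = Mul(1, Pow(-64, -1)) = Mul(1, Rational(-1, 64)) = Rational(-1, 64)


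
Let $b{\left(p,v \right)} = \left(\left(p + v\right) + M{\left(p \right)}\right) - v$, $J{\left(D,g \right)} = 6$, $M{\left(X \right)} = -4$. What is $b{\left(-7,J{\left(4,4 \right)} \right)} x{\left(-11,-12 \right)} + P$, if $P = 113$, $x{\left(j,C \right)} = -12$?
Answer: $245$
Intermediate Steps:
$b{\left(p,v \right)} = -4 + p$ ($b{\left(p,v \right)} = \left(\left(p + v\right) - 4\right) - v = \left(-4 + p + v\right) - v = -4 + p$)
$b{\left(-7,J{\left(4,4 \right)} \right)} x{\left(-11,-12 \right)} + P = \left(-4 - 7\right) \left(-12\right) + 113 = \left(-11\right) \left(-12\right) + 113 = 132 + 113 = 245$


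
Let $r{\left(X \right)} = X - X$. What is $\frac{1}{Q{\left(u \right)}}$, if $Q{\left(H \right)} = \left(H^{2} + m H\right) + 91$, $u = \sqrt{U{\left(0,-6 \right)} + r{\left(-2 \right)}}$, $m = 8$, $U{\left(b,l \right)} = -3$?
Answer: $\frac{11}{992} - \frac{i \sqrt{3}}{992} \approx 0.011089 - 0.001746 i$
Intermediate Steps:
$r{\left(X \right)} = 0$
$u = i \sqrt{3}$ ($u = \sqrt{-3 + 0} = \sqrt{-3} = i \sqrt{3} \approx 1.732 i$)
$Q{\left(H \right)} = 91 + H^{2} + 8 H$ ($Q{\left(H \right)} = \left(H^{2} + 8 H\right) + 91 = 91 + H^{2} + 8 H$)
$\frac{1}{Q{\left(u \right)}} = \frac{1}{91 + \left(i \sqrt{3}\right)^{2} + 8 i \sqrt{3}} = \frac{1}{91 - 3 + 8 i \sqrt{3}} = \frac{1}{88 + 8 i \sqrt{3}}$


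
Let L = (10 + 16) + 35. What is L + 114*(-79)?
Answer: -8945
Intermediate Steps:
L = 61 (L = 26 + 35 = 61)
L + 114*(-79) = 61 + 114*(-79) = 61 - 9006 = -8945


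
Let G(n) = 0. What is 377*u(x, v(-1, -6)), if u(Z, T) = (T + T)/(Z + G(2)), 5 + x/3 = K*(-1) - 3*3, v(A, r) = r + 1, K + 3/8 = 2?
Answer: 6032/75 ≈ 80.427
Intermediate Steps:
K = 13/8 (K = -3/8 + 2 = 13/8 ≈ 1.6250)
v(A, r) = 1 + r
x = -375/8 (x = -15 + 3*((13/8)*(-1) - 3*3) = -15 + 3*(-13/8 - 9) = -15 + 3*(-85/8) = -15 - 255/8 = -375/8 ≈ -46.875)
u(Z, T) = 2*T/Z (u(Z, T) = (T + T)/(Z + 0) = (2*T)/Z = 2*T/Z)
377*u(x, v(-1, -6)) = 377*(2*(1 - 6)/(-375/8)) = 377*(2*(-5)*(-8/375)) = 377*(16/75) = 6032/75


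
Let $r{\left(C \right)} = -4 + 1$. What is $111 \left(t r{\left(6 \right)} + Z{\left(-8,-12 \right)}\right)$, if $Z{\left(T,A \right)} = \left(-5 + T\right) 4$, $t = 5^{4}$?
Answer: $-213897$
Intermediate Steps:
$t = 625$
$Z{\left(T,A \right)} = -20 + 4 T$
$r{\left(C \right)} = -3$
$111 \left(t r{\left(6 \right)} + Z{\left(-8,-12 \right)}\right) = 111 \left(625 \left(-3\right) + \left(-20 + 4 \left(-8\right)\right)\right) = 111 \left(-1875 - 52\right) = 111 \left(-1927\right) = -213897$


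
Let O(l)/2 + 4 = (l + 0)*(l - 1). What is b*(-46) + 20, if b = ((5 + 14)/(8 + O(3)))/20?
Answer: 1963/120 ≈ 16.358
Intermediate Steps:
O(l) = -8 + 2*l*(-1 + l) (O(l) = -8 + 2*((l + 0)*(l - 1)) = -8 + 2*(l*(-1 + l)) = -8 + 2*l*(-1 + l))
b = 19/240 (b = ((5 + 14)/(8 + (-8 - 2*3 + 2*3²)))/20 = (19/(8 + (-8 - 6 + 2*9)))*(1/20) = (19/(8 + (-8 - 6 + 18)))*(1/20) = (19/(8 + 4))*(1/20) = (19/12)*(1/20) = 19/240 ≈ 0.079167)
b*(-46) + 20 = (19/240)*(-46) + 20 = -437/120 + 20 = 1963/120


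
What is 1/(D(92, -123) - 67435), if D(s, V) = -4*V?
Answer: -1/66943 ≈ -1.4938e-5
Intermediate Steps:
1/(D(92, -123) - 67435) = 1/(-4*(-123) - 67435) = 1/(492 - 67435) = 1/(-66943) = -1/66943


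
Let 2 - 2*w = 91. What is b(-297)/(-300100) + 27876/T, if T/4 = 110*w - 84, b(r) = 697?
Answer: -2094867263/1494197900 ≈ -1.4020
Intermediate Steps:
w = -89/2 (w = 1 - ½*91 = 1 - 91/2 = -89/2 ≈ -44.500)
T = -19916 (T = 4*(110*(-89/2) - 84) = 4*(-4895 - 84) = 4*(-4979) = -19916)
b(-297)/(-300100) + 27876/T = 697/(-300100) + 27876/(-19916) = 697*(-1/300100) + 27876*(-1/19916) = -697/300100 - 6969/4979 = -2094867263/1494197900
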